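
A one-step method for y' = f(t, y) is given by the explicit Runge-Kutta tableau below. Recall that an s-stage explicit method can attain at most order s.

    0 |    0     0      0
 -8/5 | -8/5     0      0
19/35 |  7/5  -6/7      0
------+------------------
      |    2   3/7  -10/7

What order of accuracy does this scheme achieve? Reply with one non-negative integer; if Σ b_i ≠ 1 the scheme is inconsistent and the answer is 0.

1

b = (2, 3/7, -10/7)
c = (0, -8/5, 19/35)
Ac = (0, 0, 48/35)
Σ b_i: 2·1 + 3/7·1 + (-10/7)·1 = 1 ✓
b·c: 3/7·(-8/5) + (-10/7)·19/35 = -358/245 ≠ 1/2 ⇒ order 1.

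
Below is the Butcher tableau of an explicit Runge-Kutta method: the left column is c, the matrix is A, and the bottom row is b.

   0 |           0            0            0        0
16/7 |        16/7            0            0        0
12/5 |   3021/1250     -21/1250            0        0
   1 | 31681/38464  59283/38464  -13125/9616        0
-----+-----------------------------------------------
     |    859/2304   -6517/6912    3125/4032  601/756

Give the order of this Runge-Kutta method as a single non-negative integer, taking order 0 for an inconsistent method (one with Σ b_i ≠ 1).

4

b = (859/2304, -6517/6912, 3125/4032, 601/756)
c = (0, 16/7, 12/5, 1)
Ac = (0, 0, -24/625, 297/1202)
Σ b_i: 859/2304·1 + (-6517/6912)·1 + 3125/4032·1 + 601/756·1 = 1 ✓
b·c: (-6517/6912)·16/7 + 3125/4032·12/5 + 601/756·1 = 1/2 ✓
b·c²: (-6517/6912)·256/49 + 3125/4032·144/25 + 601/756·1 = 1/3 ✓
b·Ac: 3125/4032·(-24/625) + 601/756·297/1202 = 1/6 ✓
b·c³: (-6517/6912)·4096/343 + 3125/4032·1728/125 + 601/756·1 = 1/4 ✓
b·(c∘Ac): 3125/4032·(-288/3125) + 601/756·297/1202 = 1/8 ✓
b·Ac²: 3125/4032·(-384/4375) + 601/756·801/4207 = 1/12 ✓
b·A²c: 601/756·63/1202 = 1/24 ✓; 4 stages ⇒ order 4.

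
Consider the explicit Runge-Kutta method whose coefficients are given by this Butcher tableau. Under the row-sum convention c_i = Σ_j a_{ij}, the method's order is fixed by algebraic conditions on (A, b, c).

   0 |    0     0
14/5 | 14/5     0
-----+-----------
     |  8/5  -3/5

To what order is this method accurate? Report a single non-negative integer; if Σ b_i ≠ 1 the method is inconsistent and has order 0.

1

b = (8/5, -3/5)
c = (0, 14/5)
Σ b_i: 8/5·1 + (-3/5)·1 = 1 ✓
b·c: (-3/5)·14/5 = -42/25 ≠ 1/2 ⇒ order 1.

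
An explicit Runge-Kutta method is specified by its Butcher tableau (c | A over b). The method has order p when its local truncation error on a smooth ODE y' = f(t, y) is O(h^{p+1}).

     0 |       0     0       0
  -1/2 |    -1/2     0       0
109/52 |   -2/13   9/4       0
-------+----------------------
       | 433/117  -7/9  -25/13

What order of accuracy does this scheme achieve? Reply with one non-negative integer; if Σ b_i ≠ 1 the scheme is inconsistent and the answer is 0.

1

b = (433/117, -7/9, -25/13)
c = (0, -1/2, 109/52)
Ac = (0, 0, -9/8)
Σ b_i: 433/117·1 + (-7/9)·1 + (-25/13)·1 = 1 ✓
b·c: (-7/9)·(-1/2) + (-25/13)·109/52 = -22159/6084 ≠ 1/2 ⇒ order 1.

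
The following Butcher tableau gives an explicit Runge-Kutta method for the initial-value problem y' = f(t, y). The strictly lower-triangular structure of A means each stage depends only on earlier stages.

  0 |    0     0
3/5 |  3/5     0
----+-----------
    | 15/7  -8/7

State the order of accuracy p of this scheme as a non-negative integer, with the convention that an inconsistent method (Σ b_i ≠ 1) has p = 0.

b = (15/7, -8/7)
c = (0, 3/5)
Σ b_i: 15/7·1 + (-8/7)·1 = 1 ✓
b·c: (-8/7)·3/5 = -24/35 ≠ 1/2 ⇒ order 1.

1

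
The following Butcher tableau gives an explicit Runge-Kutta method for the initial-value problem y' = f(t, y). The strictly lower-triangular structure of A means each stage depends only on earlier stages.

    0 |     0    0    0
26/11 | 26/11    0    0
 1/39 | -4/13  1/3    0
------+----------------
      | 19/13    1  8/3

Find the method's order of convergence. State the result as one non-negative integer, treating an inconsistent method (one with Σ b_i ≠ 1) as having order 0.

b = (19/13, 1, 8/3)
c = (0, 26/11, 1/39)
Ac = (0, 0, 26/33)
Σ b_i: 19/13·1 + 1·1 + 8/3·1 = 200/39 ≠ 1 ⇒ order 0.

0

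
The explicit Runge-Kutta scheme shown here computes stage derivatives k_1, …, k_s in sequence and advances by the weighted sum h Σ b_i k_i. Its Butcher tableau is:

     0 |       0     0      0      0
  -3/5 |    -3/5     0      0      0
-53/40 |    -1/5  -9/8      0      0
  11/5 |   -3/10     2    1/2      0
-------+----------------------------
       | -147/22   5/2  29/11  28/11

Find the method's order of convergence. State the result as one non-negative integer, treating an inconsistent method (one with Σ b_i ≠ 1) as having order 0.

b = (-147/22, 5/2, 29/11, 28/11)
c = (0, -3/5, -53/40, 11/5)
Ac = (0, 0, 27/40, -149/80)
Σ b_i: (-147/22)·1 + 5/2·1 + 29/11·1 + 28/11·1 = 1 ✓
b·c: 5/2·(-3/5) + 29/11·(-53/40) + 28/11·11/5 = 267/440 ≠ 1/2 ⇒ order 1.

1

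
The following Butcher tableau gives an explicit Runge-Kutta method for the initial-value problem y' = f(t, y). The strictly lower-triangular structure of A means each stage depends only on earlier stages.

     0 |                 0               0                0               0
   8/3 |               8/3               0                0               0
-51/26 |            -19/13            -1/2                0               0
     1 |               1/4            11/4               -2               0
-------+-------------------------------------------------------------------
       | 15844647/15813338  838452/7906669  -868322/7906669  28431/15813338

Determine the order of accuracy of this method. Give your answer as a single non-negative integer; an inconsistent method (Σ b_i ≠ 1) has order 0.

b = (15844647/15813338, 838452/7906669, -868322/7906669, 28431/15813338)
c = (0, 8/3, -51/26, 1)
Ac = (0, 0, -4/3, 439/39)
Σ b_i: 15844647/15813338·1 + 838452/7906669·1 + (-868322/7906669)·1 + 28431/15813338·1 = 1 ✓
b·c: 838452/7906669·8/3 + (-868322/7906669)·(-51/26) + 28431/15813338·1 = 1/2 ✓
b·c²: 838452/7906669·64/9 + (-868322/7906669)·2601/676 + 28431/15813338·1 = 1/3 ✓
b·Ac: (-868322/7906669)·(-4/3) + 28431/15813338·439/39 = 1/6 ✓
b·c³: 838452/7906669·512/27 + (-868322/7906669)·(-132651/17576) + 28431/15813338·1 = 10514658641/3700321092 ≠ 1/4 ⇒ order 3.
b·(c∘Ac): (-868322/7906669)·34/13 + 28431/15813338·439/39 = -4221961/15813338 ≠ 1/8
b·Ac²: (-868322/7906669)·(-32/9) + 28431/15813338·36079/3042 = 1523792581/3700321092 ≠ 1/12
b·A²c: 28431/15813338·8/3 = 37908/7906669 ≠ 1/24

3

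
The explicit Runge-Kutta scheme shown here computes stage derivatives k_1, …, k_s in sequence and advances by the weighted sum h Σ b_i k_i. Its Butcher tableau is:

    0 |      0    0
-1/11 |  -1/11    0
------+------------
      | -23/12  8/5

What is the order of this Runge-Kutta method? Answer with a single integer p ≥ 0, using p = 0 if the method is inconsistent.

0

b = (-23/12, 8/5)
c = (0, -1/11)
Σ b_i: (-23/12)·1 + 8/5·1 = -19/60 ≠ 1 ⇒ order 0.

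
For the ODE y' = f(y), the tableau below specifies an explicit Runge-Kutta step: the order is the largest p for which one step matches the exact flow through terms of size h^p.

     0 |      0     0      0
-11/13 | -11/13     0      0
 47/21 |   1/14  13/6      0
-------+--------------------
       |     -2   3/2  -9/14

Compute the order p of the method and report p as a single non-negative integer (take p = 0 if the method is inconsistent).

0

b = (-2, 3/2, -9/14)
c = (0, -11/13, 47/21)
Ac = (0, 0, -11/6)
Σ b_i: (-2)·1 + 3/2·1 + (-9/14)·1 = -8/7 ≠ 1 ⇒ order 0.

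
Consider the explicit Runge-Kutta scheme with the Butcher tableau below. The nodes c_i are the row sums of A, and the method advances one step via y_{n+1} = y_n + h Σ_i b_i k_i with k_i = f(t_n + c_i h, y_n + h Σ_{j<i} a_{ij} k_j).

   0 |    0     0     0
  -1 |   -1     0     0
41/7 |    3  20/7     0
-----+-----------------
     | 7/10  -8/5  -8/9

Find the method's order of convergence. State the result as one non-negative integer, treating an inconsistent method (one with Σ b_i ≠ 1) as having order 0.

0

b = (7/10, -8/5, -8/9)
c = (0, -1, 41/7)
Ac = (0, 0, -20/7)
Σ b_i: 7/10·1 + (-8/5)·1 + (-8/9)·1 = -161/90 ≠ 1 ⇒ order 0.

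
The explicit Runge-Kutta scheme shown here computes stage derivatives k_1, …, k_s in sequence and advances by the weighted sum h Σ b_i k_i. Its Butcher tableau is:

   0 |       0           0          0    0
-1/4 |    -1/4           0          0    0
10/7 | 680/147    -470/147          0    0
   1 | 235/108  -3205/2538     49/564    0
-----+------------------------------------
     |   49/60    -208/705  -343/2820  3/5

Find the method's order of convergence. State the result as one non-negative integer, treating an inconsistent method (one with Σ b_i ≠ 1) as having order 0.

4

b = (49/60, -208/705, -343/2820, 3/5)
c = (0, -1/4, 10/7, 1)
Ac = (0, 0, 235/294, 95/216)
Σ b_i: 49/60·1 + (-208/705)·1 + (-343/2820)·1 + 3/5·1 = 1 ✓
b·c: (-208/705)·(-1/4) + (-343/2820)·10/7 + 3/5·1 = 1/2 ✓
b·c²: (-208/705)·1/16 + (-343/2820)·100/49 + 3/5·1 = 1/3 ✓
b·Ac: (-343/2820)·235/294 + 3/5·95/216 = 1/6 ✓
b·c³: (-208/705)·(-1/64) + (-343/2820)·1000/343 + 3/5·1 = 1/4 ✓
b·(c∘Ac): (-343/2820)·1175/1029 + 3/5·95/216 = 1/8 ✓
b·Ac²: (-343/2820)·(-235/1176) + 3/5·85/864 = 1/12 ✓
b·A²c: 3/5·5/72 = 1/24 ✓; 4 stages ⇒ order 4.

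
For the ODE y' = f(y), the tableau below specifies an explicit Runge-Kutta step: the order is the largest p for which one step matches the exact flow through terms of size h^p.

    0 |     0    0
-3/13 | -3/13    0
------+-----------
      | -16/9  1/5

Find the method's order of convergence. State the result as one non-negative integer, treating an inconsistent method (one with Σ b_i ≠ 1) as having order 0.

0

b = (-16/9, 1/5)
c = (0, -3/13)
Σ b_i: (-16/9)·1 + 1/5·1 = -71/45 ≠ 1 ⇒ order 0.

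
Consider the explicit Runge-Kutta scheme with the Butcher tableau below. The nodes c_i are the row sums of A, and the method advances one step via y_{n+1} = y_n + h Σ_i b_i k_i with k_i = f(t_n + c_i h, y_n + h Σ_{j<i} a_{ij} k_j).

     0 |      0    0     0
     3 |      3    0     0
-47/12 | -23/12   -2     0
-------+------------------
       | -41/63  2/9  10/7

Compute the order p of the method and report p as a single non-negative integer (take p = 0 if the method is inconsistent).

b = (-41/63, 2/9, 10/7)
c = (0, 3, -47/12)
Ac = (0, 0, -6)
Σ b_i: (-41/63)·1 + 2/9·1 + 10/7·1 = 1 ✓
b·c: 2/9·3 + 10/7·(-47/12) = -69/14 ≠ 1/2 ⇒ order 1.

1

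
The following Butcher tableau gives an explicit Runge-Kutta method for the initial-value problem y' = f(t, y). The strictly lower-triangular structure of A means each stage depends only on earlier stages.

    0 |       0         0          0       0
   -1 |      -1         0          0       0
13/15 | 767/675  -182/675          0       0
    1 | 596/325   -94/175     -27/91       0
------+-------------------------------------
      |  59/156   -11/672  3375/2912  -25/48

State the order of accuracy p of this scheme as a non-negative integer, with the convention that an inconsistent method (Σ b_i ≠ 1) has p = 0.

4

b = (59/156, -11/672, 3375/2912, -25/48)
c = (0, -1, 13/15, 1)
Ac = (0, 0, 182/675, 7/25)
Σ b_i: 59/156·1 + (-11/672)·1 + 3375/2912·1 + (-25/48)·1 = 1 ✓
b·c: (-11/672)·(-1) + 3375/2912·13/15 + (-25/48)·1 = 1/2 ✓
b·c²: (-11/672)·1 + 3375/2912·169/225 + (-25/48)·1 = 1/3 ✓
b·Ac: 3375/2912·182/675 + (-25/48)·7/25 = 1/6 ✓
b·c³: (-11/672)·(-1) + 3375/2912·2197/3375 + (-25/48)·1 = 1/4 ✓
b·(c∘Ac): 3375/2912·2366/10125 + (-25/48)·7/25 = 1/8 ✓
b·Ac²: 3375/2912·(-182/675) + (-25/48)·(-19/25) = 1/12 ✓
b·A²c: (-25/48)·(-2/25) = 1/24 ✓; 4 stages ⇒ order 4.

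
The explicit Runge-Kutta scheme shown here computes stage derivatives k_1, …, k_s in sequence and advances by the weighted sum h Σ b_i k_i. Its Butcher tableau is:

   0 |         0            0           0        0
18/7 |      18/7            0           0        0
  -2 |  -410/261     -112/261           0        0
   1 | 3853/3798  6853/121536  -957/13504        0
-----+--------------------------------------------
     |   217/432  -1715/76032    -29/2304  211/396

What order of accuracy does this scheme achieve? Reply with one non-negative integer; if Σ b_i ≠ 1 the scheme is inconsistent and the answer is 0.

b = (217/432, -1715/76032, -29/2304, 211/396)
c = (0, 18/7, -2, 1)
Ac = (0, 0, -32/29, 121/422)
Σ b_i: 217/432·1 + (-1715/76032)·1 + (-29/2304)·1 + 211/396·1 = 1 ✓
b·c: (-1715/76032)·18/7 + (-29/2304)·(-2) + 211/396·1 = 1/2 ✓
b·c²: (-1715/76032)·324/49 + (-29/2304)·4 + 211/396·1 = 1/3 ✓
b·Ac: (-29/2304)·(-32/29) + 211/396·121/422 = 1/6 ✓
b·c³: (-1715/76032)·5832/343 + (-29/2304)·(-8) + 211/396·1 = 1/4 ✓
b·(c∘Ac): (-29/2304)·64/29 + 211/396·121/422 = 1/8 ✓
b·Ac²: (-29/2304)·(-576/203) + 211/396·132/1477 = 1/12 ✓
b·A²c: 211/396·33/422 = 1/24 ✓; 4 stages ⇒ order 4.

4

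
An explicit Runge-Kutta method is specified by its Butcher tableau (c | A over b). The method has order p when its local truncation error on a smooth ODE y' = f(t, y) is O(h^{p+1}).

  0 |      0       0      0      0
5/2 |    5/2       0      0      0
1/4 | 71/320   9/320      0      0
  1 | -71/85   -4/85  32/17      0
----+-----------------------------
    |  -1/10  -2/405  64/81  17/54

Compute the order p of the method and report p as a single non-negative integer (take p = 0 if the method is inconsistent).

4

b = (-1/10, -2/405, 64/81, 17/54)
c = (0, 5/2, 1/4, 1)
Ac = (0, 0, 9/128, 6/17)
Σ b_i: (-1/10)·1 + (-2/405)·1 + 64/81·1 + 17/54·1 = 1 ✓
b·c: (-2/405)·5/2 + 64/81·1/4 + 17/54·1 = 1/2 ✓
b·c²: (-2/405)·25/4 + 64/81·1/16 + 17/54·1 = 1/3 ✓
b·Ac: 64/81·9/128 + 17/54·6/17 = 1/6 ✓
b·c³: (-2/405)·125/8 + 64/81·1/64 + 17/54·1 = 1/4 ✓
b·(c∘Ac): 64/81·9/512 + 17/54·6/17 = 1/8 ✓
b·Ac²: 64/81·45/256 + 17/54·(-3/17) = 1/12 ✓
b·A²c: 17/54·9/68 = 1/24 ✓; 4 stages ⇒ order 4.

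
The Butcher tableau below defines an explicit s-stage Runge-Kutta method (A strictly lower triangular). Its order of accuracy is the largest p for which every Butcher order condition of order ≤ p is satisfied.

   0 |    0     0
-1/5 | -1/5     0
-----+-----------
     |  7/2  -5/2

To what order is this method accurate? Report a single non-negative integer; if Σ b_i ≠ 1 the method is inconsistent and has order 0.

2

b = (7/2, -5/2)
c = (0, -1/5)
Σ b_i: 7/2·1 + (-5/2)·1 = 1 ✓
b·c: (-5/2)·(-1/5) = 1/2 ✓; 2 stages ⇒ order 2.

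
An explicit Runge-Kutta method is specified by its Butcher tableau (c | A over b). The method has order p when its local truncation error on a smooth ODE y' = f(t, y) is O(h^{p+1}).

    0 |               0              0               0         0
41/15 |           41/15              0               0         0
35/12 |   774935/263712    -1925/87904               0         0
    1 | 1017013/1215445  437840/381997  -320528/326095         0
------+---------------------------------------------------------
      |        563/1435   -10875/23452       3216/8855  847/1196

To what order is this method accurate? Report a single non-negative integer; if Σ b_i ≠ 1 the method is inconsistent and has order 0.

b = (563/1435, -10875/23452, 3216/8855, 847/1196)
c = (0, 41/15, 35/12, 1)
Ac = (0, 0, -385/6432, 676/2541)
Σ b_i: 563/1435·1 + (-10875/23452)·1 + 3216/8855·1 + 847/1196·1 = 1 ✓
b·c: (-10875/23452)·41/15 + 3216/8855·35/12 + 847/1196·1 = 1/2 ✓
b·c²: (-10875/23452)·1681/225 + 3216/8855·1225/144 + 847/1196·1 = 1/3 ✓
b·Ac: 3216/8855·(-385/6432) + 847/1196·676/2541 = 1/6 ✓
b·c³: (-10875/23452)·68921/3375 + 3216/8855·42875/1728 + 847/1196·1 = 1/4 ✓
b·(c∘Ac): 3216/8855·(-13475/77184) + 847/1196·676/2541 = 1/8 ✓
b·Ac²: 3216/8855·(-3157/19296) + 847/1196·2561/12705 = 1/12 ✓
b·A²c: 847/1196·299/5082 = 1/24 ✓; 4 stages ⇒ order 4.

4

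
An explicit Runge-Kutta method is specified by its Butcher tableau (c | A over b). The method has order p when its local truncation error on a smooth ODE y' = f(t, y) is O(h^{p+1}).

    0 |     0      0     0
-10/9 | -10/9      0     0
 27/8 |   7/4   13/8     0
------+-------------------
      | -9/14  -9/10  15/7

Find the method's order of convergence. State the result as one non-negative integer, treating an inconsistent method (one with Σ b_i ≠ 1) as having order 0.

b = (-9/14, -9/10, 15/7)
c = (0, -10/9, 27/8)
Ac = (0, 0, -65/36)
Σ b_i: (-9/14)·1 + (-9/10)·1 + 15/7·1 = 3/5 ≠ 1 ⇒ order 0.

0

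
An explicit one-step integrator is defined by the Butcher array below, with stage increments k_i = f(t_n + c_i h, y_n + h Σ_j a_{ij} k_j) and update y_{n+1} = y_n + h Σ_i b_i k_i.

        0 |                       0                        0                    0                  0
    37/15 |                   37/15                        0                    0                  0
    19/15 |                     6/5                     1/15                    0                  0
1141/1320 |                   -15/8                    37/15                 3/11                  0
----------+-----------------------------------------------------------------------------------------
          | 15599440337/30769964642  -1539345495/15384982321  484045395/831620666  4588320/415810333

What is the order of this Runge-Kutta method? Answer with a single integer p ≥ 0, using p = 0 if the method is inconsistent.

b = (15599440337/30769964642, -1539345495/15384982321, 484045395/831620666, 4588320/415810333)
c = (0, 37/15, 19/15, 1141/1320)
Ac = (0, 0, 37/225, 15914/2475)
Σ b_i: 15599440337/30769964642·1 + (-1539345495/15384982321)·1 + 484045395/831620666·1 + 4588320/415810333·1 = 1 ✓
b·c: (-1539345495/15384982321)·37/15 + 484045395/831620666·19/15 + 4588320/415810333·1141/1320 = 1/2 ✓
b·c²: (-1539345495/15384982321)·1369/225 + 484045395/831620666·361/225 + 4588320/415810333·1301881/1742400 = 1/3 ✓
b·Ac: 484045395/831620666·37/225 + 4588320/415810333·15914/2475 = 1/6 ✓
b·c³: (-1539345495/15384982321)·50653/3375 + 484045395/831620666·6859/3375 + 4588320/415810333·1485446221/2299968000 = -5131325274437/16466089186800 ≠ 1/4 ⇒ order 3.
b·(c∘Ac): 484045395/831620666·703/3375 + 4588320/415810333·9078937/1633500 = 34161370547/187114649850 ≠ 1/8
b·Ac²: 484045395/831620666·1369/3375 + 4588320/415810333·573428/37125 = 15213796273/37422929970 ≠ 1/12
b·A²c: 4588320/415810333·37/825 = 1028896/2079051665 ≠ 1/24

3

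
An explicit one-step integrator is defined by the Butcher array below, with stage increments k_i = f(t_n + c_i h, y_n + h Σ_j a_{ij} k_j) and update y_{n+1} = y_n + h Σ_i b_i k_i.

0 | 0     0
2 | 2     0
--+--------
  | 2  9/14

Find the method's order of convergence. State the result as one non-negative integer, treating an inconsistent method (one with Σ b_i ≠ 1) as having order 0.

b = (2, 9/14)
c = (0, 2)
Σ b_i: 2·1 + 9/14·1 = 37/14 ≠ 1 ⇒ order 0.

0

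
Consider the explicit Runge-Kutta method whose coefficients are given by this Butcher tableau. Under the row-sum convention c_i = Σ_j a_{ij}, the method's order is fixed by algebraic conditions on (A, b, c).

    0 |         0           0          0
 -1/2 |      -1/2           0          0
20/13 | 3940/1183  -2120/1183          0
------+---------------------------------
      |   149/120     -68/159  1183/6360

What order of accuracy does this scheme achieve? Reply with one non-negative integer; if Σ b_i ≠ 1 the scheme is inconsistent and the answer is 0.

b = (149/120, -68/159, 1183/6360)
c = (0, -1/2, 20/13)
Ac = (0, 0, 1060/1183)
Σ b_i: 149/120·1 + (-68/159)·1 + 1183/6360·1 = 1 ✓
b·c: (-68/159)·(-1/2) + 1183/6360·20/13 = 1/2 ✓
b·c²: (-68/159)·1/4 + 1183/6360·400/169 = 1/3 ✓
b·Ac: 1183/6360·1060/1183 = 1/6 ✓; 3 stages ⇒ order 3.

3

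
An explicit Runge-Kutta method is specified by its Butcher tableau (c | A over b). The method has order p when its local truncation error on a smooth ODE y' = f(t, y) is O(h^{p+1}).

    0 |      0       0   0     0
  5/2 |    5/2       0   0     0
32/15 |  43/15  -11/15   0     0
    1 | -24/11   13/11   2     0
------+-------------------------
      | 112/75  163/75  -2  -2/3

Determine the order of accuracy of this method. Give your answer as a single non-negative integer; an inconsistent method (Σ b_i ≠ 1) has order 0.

2

b = (112/75, 163/75, -2, -2/3)
c = (0, 5/2, 32/15, 1)
Ac = (0, 0, -11/6, 2383/330)
Σ b_i: 112/75·1 + 163/75·1 + (-2)·1 + (-2/3)·1 = 1 ✓
b·c: 163/75·5/2 + (-2)·32/15 + (-2/3)·1 = 1/2 ✓
b·c²: 163/75·25/4 + (-2)·1024/225 + (-2/3)·1 = 3433/900 ≠ 1/3 ⇒ order 2.
b·Ac: (-2)·(-11/6) + (-2/3)·2383/330 = -568/495 ≠ 1/6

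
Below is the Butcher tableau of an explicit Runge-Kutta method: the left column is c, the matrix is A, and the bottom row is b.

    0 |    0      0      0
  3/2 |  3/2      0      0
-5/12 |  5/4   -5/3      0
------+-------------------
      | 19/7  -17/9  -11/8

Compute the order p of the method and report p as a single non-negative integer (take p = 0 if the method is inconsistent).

b = (19/7, -17/9, -11/8)
c = (0, 3/2, -5/12)
Ac = (0, 0, -5/2)
Σ b_i: 19/7·1 + (-17/9)·1 + (-11/8)·1 = -277/504 ≠ 1 ⇒ order 0.

0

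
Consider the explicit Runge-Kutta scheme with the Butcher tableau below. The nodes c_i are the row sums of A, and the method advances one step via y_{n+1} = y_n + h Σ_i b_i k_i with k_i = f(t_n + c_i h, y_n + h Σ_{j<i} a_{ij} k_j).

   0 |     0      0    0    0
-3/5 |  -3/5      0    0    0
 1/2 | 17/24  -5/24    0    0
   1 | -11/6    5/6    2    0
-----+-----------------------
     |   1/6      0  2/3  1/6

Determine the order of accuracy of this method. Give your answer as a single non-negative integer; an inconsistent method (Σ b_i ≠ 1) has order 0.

4

b = (1/6, 0, 2/3, 1/6)
c = (0, -3/5, 1/2, 1)
Ac = (0, 0, 1/8, 1/2)
Σ b_i: 1/6·1 + 2/3·1 + 1/6·1 = 1 ✓
b·c: 2/3·1/2 + 1/6·1 = 1/2 ✓
b·c²: 2/3·1/4 + 1/6·1 = 1/3 ✓
b·Ac: 2/3·1/8 + 1/6·1/2 = 1/6 ✓
b·c³: 2/3·1/8 + 1/6·1 = 1/4 ✓
b·(c∘Ac): 2/3·1/16 + 1/6·1/2 = 1/8 ✓
b·Ac²: 2/3·(-3/40) + 1/6·4/5 = 1/12 ✓
b·A²c: 1/6·1/4 = 1/24 ✓; 4 stages ⇒ order 4.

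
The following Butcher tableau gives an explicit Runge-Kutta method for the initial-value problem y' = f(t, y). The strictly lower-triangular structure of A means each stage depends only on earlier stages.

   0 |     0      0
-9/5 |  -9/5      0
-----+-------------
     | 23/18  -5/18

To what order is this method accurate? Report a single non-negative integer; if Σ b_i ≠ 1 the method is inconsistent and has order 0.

2

b = (23/18, -5/18)
c = (0, -9/5)
Σ b_i: 23/18·1 + (-5/18)·1 = 1 ✓
b·c: (-5/18)·(-9/5) = 1/2 ✓; 2 stages ⇒ order 2.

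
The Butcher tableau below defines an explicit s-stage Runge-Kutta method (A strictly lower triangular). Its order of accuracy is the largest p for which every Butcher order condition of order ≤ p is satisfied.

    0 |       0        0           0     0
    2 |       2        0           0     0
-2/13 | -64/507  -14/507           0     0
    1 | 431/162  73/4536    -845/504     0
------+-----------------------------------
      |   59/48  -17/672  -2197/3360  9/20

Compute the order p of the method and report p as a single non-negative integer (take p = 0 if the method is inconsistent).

b = (59/48, -17/672, -2197/3360, 9/20)
c = (0, 2, -2/13, 1)
Ac = (0, 0, -28/507, 47/162)
Σ b_i: 59/48·1 + (-17/672)·1 + (-2197/3360)·1 + 9/20·1 = 1 ✓
b·c: (-17/672)·2 + (-2197/3360)·(-2/13) + 9/20·1 = 1/2 ✓
b·c²: (-17/672)·4 + (-2197/3360)·4/169 + 9/20·1 = 1/3 ✓
b·Ac: (-2197/3360)·(-28/507) + 9/20·47/162 = 1/6 ✓
b·c³: (-17/672)·8 + (-2197/3360)·(-8/2197) + 9/20·1 = 1/4 ✓
b·(c∘Ac): (-2197/3360)·56/6591 + 9/20·47/162 = 1/8 ✓
b·Ac²: (-2197/3360)·(-56/507) + 9/20·2/81 = 1/12 ✓
b·A²c: 9/20·5/54 = 1/24 ✓; 4 stages ⇒ order 4.

4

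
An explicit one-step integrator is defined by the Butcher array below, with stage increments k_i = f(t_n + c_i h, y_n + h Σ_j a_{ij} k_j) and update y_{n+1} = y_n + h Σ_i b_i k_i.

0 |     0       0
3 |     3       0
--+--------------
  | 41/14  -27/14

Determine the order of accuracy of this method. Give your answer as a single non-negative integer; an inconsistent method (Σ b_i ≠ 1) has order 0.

b = (41/14, -27/14)
c = (0, 3)
Σ b_i: 41/14·1 + (-27/14)·1 = 1 ✓
b·c: (-27/14)·3 = -81/14 ≠ 1/2 ⇒ order 1.

1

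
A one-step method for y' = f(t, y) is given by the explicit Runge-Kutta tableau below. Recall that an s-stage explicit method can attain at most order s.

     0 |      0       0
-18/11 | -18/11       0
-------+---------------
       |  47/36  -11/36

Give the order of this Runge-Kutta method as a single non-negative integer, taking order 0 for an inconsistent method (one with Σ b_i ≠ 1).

b = (47/36, -11/36)
c = (0, -18/11)
Σ b_i: 47/36·1 + (-11/36)·1 = 1 ✓
b·c: (-11/36)·(-18/11) = 1/2 ✓; 2 stages ⇒ order 2.

2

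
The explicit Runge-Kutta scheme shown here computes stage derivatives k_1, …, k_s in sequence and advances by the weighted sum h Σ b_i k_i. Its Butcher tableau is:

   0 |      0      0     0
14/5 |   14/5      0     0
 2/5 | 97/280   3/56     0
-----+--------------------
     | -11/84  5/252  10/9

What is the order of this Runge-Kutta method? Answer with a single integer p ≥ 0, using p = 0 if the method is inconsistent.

3

b = (-11/84, 5/252, 10/9)
c = (0, 14/5, 2/5)
Ac = (0, 0, 3/20)
Σ b_i: (-11/84)·1 + 5/252·1 + 10/9·1 = 1 ✓
b·c: 5/252·14/5 + 10/9·2/5 = 1/2 ✓
b·c²: 5/252·196/25 + 10/9·4/25 = 1/3 ✓
b·Ac: 10/9·3/20 = 1/6 ✓; 3 stages ⇒ order 3.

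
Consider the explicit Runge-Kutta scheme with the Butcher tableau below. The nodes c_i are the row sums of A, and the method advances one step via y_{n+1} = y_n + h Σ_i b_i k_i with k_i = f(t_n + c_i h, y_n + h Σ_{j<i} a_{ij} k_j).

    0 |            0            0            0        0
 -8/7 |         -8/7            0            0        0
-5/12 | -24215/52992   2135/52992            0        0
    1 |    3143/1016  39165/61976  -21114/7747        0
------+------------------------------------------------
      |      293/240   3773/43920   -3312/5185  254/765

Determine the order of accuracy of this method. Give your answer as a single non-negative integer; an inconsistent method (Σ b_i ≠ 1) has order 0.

b = (293/240, 3773/43920, -3312/5185, 254/765)
c = (0, -8/7, -5/12, 1)
Ac = (0, 0, -305/6624, 105/254)
Σ b_i: 293/240·1 + 3773/43920·1 + (-3312/5185)·1 + 254/765·1 = 1 ✓
b·c: 3773/43920·(-8/7) + (-3312/5185)·(-5/12) + 254/765·1 = 1/2 ✓
b·c²: 3773/43920·64/49 + (-3312/5185)·25/144 + 254/765·1 = 1/3 ✓
b·Ac: (-3312/5185)·(-305/6624) + 254/765·105/254 = 1/6 ✓
b·c³: 3773/43920·(-512/343) + (-3312/5185)·(-125/1728) + 254/765·1 = 1/4 ✓
b·(c∘Ac): (-3312/5185)·1525/79488 + 254/765·105/254 = 1/8 ✓
b·Ac²: (-3312/5185)·305/5796 + 254/765·2505/7112 = 1/12 ✓
b·A²c: 254/765·255/2032 = 1/24 ✓; 4 stages ⇒ order 4.

4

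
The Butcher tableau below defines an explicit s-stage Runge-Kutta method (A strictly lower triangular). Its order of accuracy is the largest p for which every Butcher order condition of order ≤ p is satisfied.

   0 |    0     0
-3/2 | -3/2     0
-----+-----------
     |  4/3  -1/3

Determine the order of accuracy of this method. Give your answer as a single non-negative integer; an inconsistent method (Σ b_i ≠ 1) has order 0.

b = (4/3, -1/3)
c = (0, -3/2)
Σ b_i: 4/3·1 + (-1/3)·1 = 1 ✓
b·c: (-1/3)·(-3/2) = 1/2 ✓; 2 stages ⇒ order 2.

2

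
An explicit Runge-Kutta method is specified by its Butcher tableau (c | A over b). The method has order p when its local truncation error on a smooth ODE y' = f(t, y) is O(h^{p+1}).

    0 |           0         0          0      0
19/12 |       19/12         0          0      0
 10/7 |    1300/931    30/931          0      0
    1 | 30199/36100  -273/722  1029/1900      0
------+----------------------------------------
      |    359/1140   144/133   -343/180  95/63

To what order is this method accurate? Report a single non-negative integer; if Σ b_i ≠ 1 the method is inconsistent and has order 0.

b = (359/1140, 144/133, -343/180, 95/63)
c = (0, 19/12, 10/7, 1)
Ac = (0, 0, 5/98, 7/40)
Σ b_i: 359/1140·1 + 144/133·1 + (-343/180)·1 + 95/63·1 = 1 ✓
b·c: 144/133·19/12 + (-343/180)·10/7 + 95/63·1 = 1/2 ✓
b·c²: 144/133·361/144 + (-343/180)·100/49 + 95/63·1 = 1/3 ✓
b·Ac: (-343/180)·5/98 + 95/63·7/40 = 1/6 ✓
b·c³: 144/133·6859/1728 + (-343/180)·1000/343 + 95/63·1 = 1/4 ✓
b·(c∘Ac): (-343/180)·25/343 + 95/63·7/40 = 1/8 ✓
b·Ac²: (-343/180)·95/1176 + 95/63·287/1824 = 1/12 ✓
b·A²c: 95/63·21/760 = 1/24 ✓; 4 stages ⇒ order 4.

4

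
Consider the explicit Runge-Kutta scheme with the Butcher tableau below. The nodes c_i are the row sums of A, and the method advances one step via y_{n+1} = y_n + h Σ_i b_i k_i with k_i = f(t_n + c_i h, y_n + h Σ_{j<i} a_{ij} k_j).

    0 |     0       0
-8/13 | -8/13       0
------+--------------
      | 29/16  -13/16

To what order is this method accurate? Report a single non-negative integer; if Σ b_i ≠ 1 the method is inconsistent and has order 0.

b = (29/16, -13/16)
c = (0, -8/13)
Σ b_i: 29/16·1 + (-13/16)·1 = 1 ✓
b·c: (-13/16)·(-8/13) = 1/2 ✓; 2 stages ⇒ order 2.

2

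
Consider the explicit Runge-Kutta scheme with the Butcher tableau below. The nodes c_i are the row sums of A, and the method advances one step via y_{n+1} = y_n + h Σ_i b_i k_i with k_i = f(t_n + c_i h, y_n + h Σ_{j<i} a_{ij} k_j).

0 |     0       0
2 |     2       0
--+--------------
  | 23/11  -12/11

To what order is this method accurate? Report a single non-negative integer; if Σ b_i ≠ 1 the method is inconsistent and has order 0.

1

b = (23/11, -12/11)
c = (0, 2)
Σ b_i: 23/11·1 + (-12/11)·1 = 1 ✓
b·c: (-12/11)·2 = -24/11 ≠ 1/2 ⇒ order 1.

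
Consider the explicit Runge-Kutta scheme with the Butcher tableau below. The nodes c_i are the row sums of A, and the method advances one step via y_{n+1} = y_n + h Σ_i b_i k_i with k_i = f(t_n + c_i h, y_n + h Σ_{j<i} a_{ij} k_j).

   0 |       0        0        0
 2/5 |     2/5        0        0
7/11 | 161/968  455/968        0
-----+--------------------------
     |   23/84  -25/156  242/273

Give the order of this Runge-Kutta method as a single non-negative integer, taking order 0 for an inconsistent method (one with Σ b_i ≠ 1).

3

b = (23/84, -25/156, 242/273)
c = (0, 2/5, 7/11)
Ac = (0, 0, 91/484)
Σ b_i: 23/84·1 + (-25/156)·1 + 242/273·1 = 1 ✓
b·c: (-25/156)·2/5 + 242/273·7/11 = 1/2 ✓
b·c²: (-25/156)·4/25 + 242/273·49/121 = 1/3 ✓
b·Ac: 242/273·91/484 = 1/6 ✓; 3 stages ⇒ order 3.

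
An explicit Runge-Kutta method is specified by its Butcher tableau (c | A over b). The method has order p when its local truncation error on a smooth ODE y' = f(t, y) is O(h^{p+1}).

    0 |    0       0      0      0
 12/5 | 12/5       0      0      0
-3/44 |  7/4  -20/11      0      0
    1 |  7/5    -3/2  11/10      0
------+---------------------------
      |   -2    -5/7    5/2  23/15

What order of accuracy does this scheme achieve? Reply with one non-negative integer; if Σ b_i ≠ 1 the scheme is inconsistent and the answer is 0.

0

b = (-2, -5/7, 5/2, 23/15)
c = (0, 12/5, -3/44, 1)
Ac = (0, 0, -48/11, -147/40)
Σ b_i: (-2)·1 + (-5/7)·1 + 5/2·1 + 23/15·1 = 277/210 ≠ 1 ⇒ order 0.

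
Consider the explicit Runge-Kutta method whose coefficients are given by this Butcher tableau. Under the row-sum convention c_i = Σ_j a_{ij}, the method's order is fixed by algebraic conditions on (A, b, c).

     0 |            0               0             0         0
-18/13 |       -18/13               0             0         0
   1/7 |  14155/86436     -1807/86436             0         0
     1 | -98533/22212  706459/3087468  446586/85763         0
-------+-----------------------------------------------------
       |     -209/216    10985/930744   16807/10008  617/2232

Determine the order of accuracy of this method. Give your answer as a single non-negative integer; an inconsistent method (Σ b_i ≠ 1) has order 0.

b = (-209/216, 10985/930744, 16807/10008, 617/2232)
c = (0, -18/13, 1/7, 1)
Ac = (0, 0, 139/4802, 527/1234)
Σ b_i: (-209/216)·1 + 10985/930744·1 + 16807/10008·1 + 617/2232·1 = 1 ✓
b·c: 10985/930744·(-18/13) + 16807/10008·1/7 + 617/2232·1 = 1/2 ✓
b·c²: 10985/930744·324/169 + 16807/10008·1/49 + 617/2232·1 = 1/3 ✓
b·Ac: 16807/10008·139/4802 + 617/2232·527/1234 = 1/6 ✓
b·c³: 10985/930744·(-5832/2197) + 16807/10008·1/343 + 617/2232·1 = 1/4 ✓
b·(c∘Ac): 16807/10008·139/33614 + 617/2232·527/1234 = 1/8 ✓
b·Ac²: 16807/10008·(-1251/31213) + 617/2232·4371/8021 = 1/12 ✓
b·A²c: 617/2232·93/617 = 1/24 ✓; 4 stages ⇒ order 4.

4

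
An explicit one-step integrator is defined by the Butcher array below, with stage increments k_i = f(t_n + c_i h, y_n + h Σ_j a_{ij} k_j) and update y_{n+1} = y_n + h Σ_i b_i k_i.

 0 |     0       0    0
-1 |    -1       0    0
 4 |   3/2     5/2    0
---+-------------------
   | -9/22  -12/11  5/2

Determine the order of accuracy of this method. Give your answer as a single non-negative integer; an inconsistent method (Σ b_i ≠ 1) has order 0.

1

b = (-9/22, -12/11, 5/2)
c = (0, -1, 4)
Ac = (0, 0, -5/2)
Σ b_i: (-9/22)·1 + (-12/11)·1 + 5/2·1 = 1 ✓
b·c: (-12/11)·(-1) + 5/2·4 = 122/11 ≠ 1/2 ⇒ order 1.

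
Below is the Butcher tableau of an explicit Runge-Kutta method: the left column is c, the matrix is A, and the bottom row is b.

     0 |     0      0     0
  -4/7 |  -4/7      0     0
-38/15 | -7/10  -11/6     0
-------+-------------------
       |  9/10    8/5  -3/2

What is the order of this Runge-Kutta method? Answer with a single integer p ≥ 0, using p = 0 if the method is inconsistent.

b = (9/10, 8/5, -3/2)
c = (0, -4/7, -38/15)
Ac = (0, 0, 22/21)
Σ b_i: 9/10·1 + 8/5·1 + (-3/2)·1 = 1 ✓
b·c: 8/5·(-4/7) + (-3/2)·(-38/15) = 101/35 ≠ 1/2 ⇒ order 1.

1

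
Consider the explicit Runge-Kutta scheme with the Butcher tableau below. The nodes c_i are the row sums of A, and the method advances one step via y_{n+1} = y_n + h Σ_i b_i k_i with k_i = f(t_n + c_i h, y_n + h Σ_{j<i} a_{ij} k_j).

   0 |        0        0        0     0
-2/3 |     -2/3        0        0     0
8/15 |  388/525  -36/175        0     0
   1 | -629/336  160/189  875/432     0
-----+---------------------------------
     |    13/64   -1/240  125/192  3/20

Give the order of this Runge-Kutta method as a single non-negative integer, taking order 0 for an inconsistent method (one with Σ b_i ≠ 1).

4

b = (13/64, -1/240, 125/192, 3/20)
c = (0, -2/3, 8/15, 1)
Ac = (0, 0, 24/175, 65/126)
Σ b_i: 13/64·1 + (-1/240)·1 + 125/192·1 + 3/20·1 = 1 ✓
b·c: (-1/240)·(-2/3) + 125/192·8/15 + 3/20·1 = 1/2 ✓
b·c²: (-1/240)·4/9 + 125/192·64/225 + 3/20·1 = 1/3 ✓
b·Ac: 125/192·24/175 + 3/20·65/126 = 1/6 ✓
b·c³: (-1/240)·(-8/27) + 125/192·512/3375 + 3/20·1 = 1/4 ✓
b·(c∘Ac): 125/192·64/875 + 3/20·65/126 = 1/8 ✓
b·Ac²: 125/192·(-16/175) + 3/20·20/21 = 1/12 ✓
b·A²c: 3/20·5/18 = 1/24 ✓; 4 stages ⇒ order 4.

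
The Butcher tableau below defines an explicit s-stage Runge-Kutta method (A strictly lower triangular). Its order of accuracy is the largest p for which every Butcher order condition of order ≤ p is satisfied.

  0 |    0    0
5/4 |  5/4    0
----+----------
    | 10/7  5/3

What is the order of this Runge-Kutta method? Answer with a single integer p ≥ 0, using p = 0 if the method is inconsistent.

0

b = (10/7, 5/3)
c = (0, 5/4)
Σ b_i: 10/7·1 + 5/3·1 = 65/21 ≠ 1 ⇒ order 0.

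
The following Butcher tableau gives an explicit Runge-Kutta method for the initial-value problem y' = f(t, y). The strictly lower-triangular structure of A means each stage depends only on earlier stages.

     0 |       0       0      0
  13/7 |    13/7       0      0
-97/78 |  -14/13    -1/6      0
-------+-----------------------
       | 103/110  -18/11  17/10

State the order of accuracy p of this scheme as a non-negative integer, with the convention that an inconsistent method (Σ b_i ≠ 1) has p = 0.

b = (103/110, -18/11, 17/10)
c = (0, 13/7, -97/78)
Ac = (0, 0, -13/42)
Σ b_i: 103/110·1 + (-18/11)·1 + 17/10·1 = 1 ✓
b·c: (-18/11)·13/7 + 17/10·(-97/78) = -309493/60060 ≠ 1/2 ⇒ order 1.

1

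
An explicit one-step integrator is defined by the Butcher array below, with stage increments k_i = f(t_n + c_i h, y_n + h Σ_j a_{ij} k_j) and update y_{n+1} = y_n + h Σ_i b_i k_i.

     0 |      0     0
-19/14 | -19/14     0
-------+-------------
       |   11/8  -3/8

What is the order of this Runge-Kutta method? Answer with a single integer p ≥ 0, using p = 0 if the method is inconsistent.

b = (11/8, -3/8)
c = (0, -19/14)
Σ b_i: 11/8·1 + (-3/8)·1 = 1 ✓
b·c: (-3/8)·(-19/14) = 57/112 ≠ 1/2 ⇒ order 1.

1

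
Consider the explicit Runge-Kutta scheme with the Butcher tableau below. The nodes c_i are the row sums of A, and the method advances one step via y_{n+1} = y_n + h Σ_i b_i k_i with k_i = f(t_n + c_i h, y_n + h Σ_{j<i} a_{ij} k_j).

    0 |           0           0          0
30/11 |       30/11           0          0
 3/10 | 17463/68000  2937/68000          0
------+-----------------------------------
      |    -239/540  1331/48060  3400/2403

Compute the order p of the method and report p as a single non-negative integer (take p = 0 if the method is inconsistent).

b = (-239/540, 1331/48060, 3400/2403)
c = (0, 30/11, 3/10)
Ac = (0, 0, 801/6800)
Σ b_i: (-239/540)·1 + 1331/48060·1 + 3400/2403·1 = 1 ✓
b·c: 1331/48060·30/11 + 3400/2403·3/10 = 1/2 ✓
b·c²: 1331/48060·900/121 + 3400/2403·9/100 = 1/3 ✓
b·Ac: 3400/2403·801/6800 = 1/6 ✓; 3 stages ⇒ order 3.

3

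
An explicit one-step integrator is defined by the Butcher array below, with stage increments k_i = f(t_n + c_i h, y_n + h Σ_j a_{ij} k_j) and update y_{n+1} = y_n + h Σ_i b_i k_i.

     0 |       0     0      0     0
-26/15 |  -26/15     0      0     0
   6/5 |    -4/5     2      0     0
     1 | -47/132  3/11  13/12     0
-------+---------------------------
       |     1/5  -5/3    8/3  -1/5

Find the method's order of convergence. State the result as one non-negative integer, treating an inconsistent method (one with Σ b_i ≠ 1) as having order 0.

b = (1/5, -5/3, 8/3, -1/5)
c = (0, -26/15, 6/5, 1)
Ac = (0, 0, -52/15, 91/110)
Σ b_i: 1/5·1 + (-5/3)·1 + 8/3·1 + (-1/5)·1 = 1 ✓
b·c: (-5/3)·(-26/15) + 8/3·6/5 + (-1/5)·1 = 53/9 ≠ 1/2 ⇒ order 1.

1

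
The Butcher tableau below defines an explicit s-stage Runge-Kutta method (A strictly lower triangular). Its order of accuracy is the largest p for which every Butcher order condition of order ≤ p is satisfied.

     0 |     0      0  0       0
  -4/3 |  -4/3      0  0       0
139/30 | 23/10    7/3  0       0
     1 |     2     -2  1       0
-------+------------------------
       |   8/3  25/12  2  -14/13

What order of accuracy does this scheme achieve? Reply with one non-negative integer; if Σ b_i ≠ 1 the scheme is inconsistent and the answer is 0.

0

b = (8/3, 25/12, 2, -14/13)
c = (0, -4/3, 139/30, 1)
Ac = (0, 0, -28/9, 73/10)
Σ b_i: 8/3·1 + 25/12·1 + 2·1 + (-14/13)·1 = 295/52 ≠ 1 ⇒ order 0.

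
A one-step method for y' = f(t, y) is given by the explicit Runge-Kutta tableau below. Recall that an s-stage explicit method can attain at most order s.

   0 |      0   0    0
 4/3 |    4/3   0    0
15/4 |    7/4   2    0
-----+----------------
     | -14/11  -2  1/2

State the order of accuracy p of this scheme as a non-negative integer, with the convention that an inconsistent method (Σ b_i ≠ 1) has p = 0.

0

b = (-14/11, -2, 1/2)
c = (0, 4/3, 15/4)
Ac = (0, 0, 8/3)
Σ b_i: (-14/11)·1 + (-2)·1 + 1/2·1 = -61/22 ≠ 1 ⇒ order 0.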